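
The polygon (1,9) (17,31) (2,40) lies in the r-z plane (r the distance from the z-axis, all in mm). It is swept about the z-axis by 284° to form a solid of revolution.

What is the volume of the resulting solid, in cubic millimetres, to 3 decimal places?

Profile (r,z), 3 vertices: (1,9) (17,31) (2,40)
edge 0: (1,9)→(17,31)  cross = 1·31 − 17·9 = -122.0000; (r_i+r_j)·cross = 18·-122.0000 = -2196.0000
edge 1: (17,31)→(2,40)  cross = 17·40 − 2·31 = 618.0000; (r_i+r_j)·cross = 19·618.0000 = 11742.0000
edge 2: (2,40)→(1,9)  cross = 2·9 − 1·40 = -22.0000; (r_i+r_j)·cross = 3·-22.0000 = -66.0000
Σcross = 474.0000 → A = |Σcross|/2 = 237.0000 mm²
Σ(r_i+r_j)·cross = 9480.0000 → first moment M = |Σ|/6 = 1580.0000
R_c = M/A = 1580.0000/237.0000 = 6.6667 mm
θ = 284° = 4.956735 rad
V = θ·R_c·A = 4.956735·6.6667·237.0000 = 7831.641 mm³

Volume = 7831.641 mm³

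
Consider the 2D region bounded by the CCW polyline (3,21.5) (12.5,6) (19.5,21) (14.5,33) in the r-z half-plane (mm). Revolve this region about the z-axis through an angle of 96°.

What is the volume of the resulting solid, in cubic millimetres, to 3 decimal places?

Volume = 4473.209 mm³

Profile (r,z), 4 vertices: (3,21.5) (12.5,6) (19.5,21) (14.5,33)
edge 0: (3,21.5)→(12.5,6)  cross = 3·6 − 12.5·21.5 = -250.7500; (r_i+r_j)·cross = 15.5·-250.7500 = -3886.6250
edge 1: (12.5,6)→(19.5,21)  cross = 12.5·21 − 19.5·6 = 145.5000; (r_i+r_j)·cross = 32·145.5000 = 4656.0000
edge 2: (19.5,21)→(14.5,33)  cross = 19.5·33 − 14.5·21 = 339.0000; (r_i+r_j)·cross = 34·339.0000 = 11526.0000
edge 3: (14.5,33)→(3,21.5)  cross = 14.5·21.5 − 3·33 = 212.7500; (r_i+r_j)·cross = 17.5·212.7500 = 3723.1250
Σcross = 446.5000 → A = |Σcross|/2 = 223.2500 mm²
Σ(r_i+r_j)·cross = 16018.5000 → first moment M = |Σ|/6 = 2669.7500
R_c = M/A = 2669.7500/223.2500 = 11.9586 mm
θ = 96° = 1.675516 rad
V = θ·R_c·A = 1.675516·11.9586·223.2500 = 4473.209 mm³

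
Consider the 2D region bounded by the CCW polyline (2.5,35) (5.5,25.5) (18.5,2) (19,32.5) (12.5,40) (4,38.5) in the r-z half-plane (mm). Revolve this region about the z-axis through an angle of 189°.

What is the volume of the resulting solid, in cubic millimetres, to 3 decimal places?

Volume = 14163.399 mm³

Profile (r,z), 6 vertices: (2.5,35) (5.5,25.5) (18.5,2) (19,32.5) (12.5,40) (4,38.5)
edge 0: (2.5,35)→(5.5,25.5)  cross = 2.5·25.5 − 5.5·35 = -128.7500; (r_i+r_j)·cross = 8·-128.7500 = -1030.0000
edge 1: (5.5,25.5)→(18.5,2)  cross = 5.5·2 − 18.5·25.5 = -460.7500; (r_i+r_j)·cross = 24·-460.7500 = -11058.0000
edge 2: (18.5,2)→(19,32.5)  cross = 18.5·32.5 − 19·2 = 563.2500; (r_i+r_j)·cross = 37.5·563.2500 = 21121.8750
edge 3: (19,32.5)→(12.5,40)  cross = 19·40 − 12.5·32.5 = 353.7500; (r_i+r_j)·cross = 31.5·353.7500 = 11143.1250
edge 4: (12.5,40)→(4,38.5)  cross = 12.5·38.5 − 4·40 = 321.2500; (r_i+r_j)·cross = 16.5·321.2500 = 5300.6250
edge 5: (4,38.5)→(2.5,35)  cross = 4·35 − 2.5·38.5 = 43.7500; (r_i+r_j)·cross = 6.5·43.7500 = 284.3750
Σcross = 692.5000 → A = |Σcross|/2 = 346.2500 mm²
Σ(r_i+r_j)·cross = 25762.0000 → first moment M = |Σ|/6 = 4293.6667
R_c = M/A = 4293.6667/346.2500 = 12.4005 mm
θ = 189° = 3.298672 rad
V = θ·R_c·A = 3.298672·12.4005·346.2500 = 14163.399 mm³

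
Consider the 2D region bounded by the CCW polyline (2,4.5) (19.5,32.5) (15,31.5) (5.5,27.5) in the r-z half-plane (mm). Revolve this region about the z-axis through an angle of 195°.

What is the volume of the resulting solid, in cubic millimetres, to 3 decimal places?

Volume = 4856.357 mm³

Profile (r,z), 4 vertices: (2,4.5) (19.5,32.5) (15,31.5) (5.5,27.5)
edge 0: (2,4.5)→(19.5,32.5)  cross = 2·32.5 − 19.5·4.5 = -22.7500; (r_i+r_j)·cross = 21.5·-22.7500 = -489.1250
edge 1: (19.5,32.5)→(15,31.5)  cross = 19.5·31.5 − 15·32.5 = 126.7500; (r_i+r_j)·cross = 34.5·126.7500 = 4372.8750
edge 2: (15,31.5)→(5.5,27.5)  cross = 15·27.5 − 5.5·31.5 = 239.2500; (r_i+r_j)·cross = 20.5·239.2500 = 4904.6250
edge 3: (5.5,27.5)→(2,4.5)  cross = 5.5·4.5 − 2·27.5 = -30.2500; (r_i+r_j)·cross = 7.5·-30.2500 = -226.8750
Σcross = 313.0000 → A = |Σcross|/2 = 156.5000 mm²
Σ(r_i+r_j)·cross = 8561.5000 → first moment M = |Σ|/6 = 1426.9167
R_c = M/A = 1426.9167/156.5000 = 9.1177 mm
θ = 195° = 3.403392 rad
V = θ·R_c·A = 3.403392·9.1177·156.5000 = 4856.357 mm³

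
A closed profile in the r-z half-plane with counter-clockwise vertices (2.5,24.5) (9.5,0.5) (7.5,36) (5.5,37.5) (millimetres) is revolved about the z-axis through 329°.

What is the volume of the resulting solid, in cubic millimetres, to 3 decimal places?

Profile (r,z), 4 vertices: (2.5,24.5) (9.5,0.5) (7.5,36) (5.5,37.5)
edge 0: (2.5,24.5)→(9.5,0.5)  cross = 2.5·0.5 − 9.5·24.5 = -231.5000; (r_i+r_j)·cross = 12·-231.5000 = -2778.0000
edge 1: (9.5,0.5)→(7.5,36)  cross = 9.5·36 − 7.5·0.5 = 338.2500; (r_i+r_j)·cross = 17·338.2500 = 5750.2500
edge 2: (7.5,36)→(5.5,37.5)  cross = 7.5·37.5 − 5.5·36 = 83.2500; (r_i+r_j)·cross = 13·83.2500 = 1082.2500
edge 3: (5.5,37.5)→(2.5,24.5)  cross = 5.5·24.5 − 2.5·37.5 = 41.0000; (r_i+r_j)·cross = 8·41.0000 = 328.0000
Σcross = 231.0000 → A = |Σcross|/2 = 115.5000 mm²
Σ(r_i+r_j)·cross = 4382.5000 → first moment M = |Σ|/6 = 730.4167
R_c = M/A = 730.4167/115.5000 = 6.3240 mm
θ = 329° = 5.742133 rad
V = θ·R_c·A = 5.742133·6.3240·115.5000 = 4194.150 mm³

Volume = 4194.150 mm³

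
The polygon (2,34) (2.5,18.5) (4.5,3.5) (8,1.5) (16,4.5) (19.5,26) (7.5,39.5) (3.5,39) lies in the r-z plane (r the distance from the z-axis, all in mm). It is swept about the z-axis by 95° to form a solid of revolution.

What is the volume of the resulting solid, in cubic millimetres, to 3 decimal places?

Volume = 7845.884 mm³

Profile (r,z), 8 vertices: (2,34) (2.5,18.5) (4.5,3.5) (8,1.5) (16,4.5) (19.5,26) (7.5,39.5) (3.5,39)
edge 0: (2,34)→(2.5,18.5)  cross = 2·18.5 − 2.5·34 = -48.0000; (r_i+r_j)·cross = 4.5·-48.0000 = -216.0000
edge 1: (2.5,18.5)→(4.5,3.5)  cross = 2.5·3.5 − 4.5·18.5 = -74.5000; (r_i+r_j)·cross = 7·-74.5000 = -521.5000
edge 2: (4.5,3.5)→(8,1.5)  cross = 4.5·1.5 − 8·3.5 = -21.2500; (r_i+r_j)·cross = 12.5·-21.2500 = -265.6250
edge 3: (8,1.5)→(16,4.5)  cross = 8·4.5 − 16·1.5 = 12.0000; (r_i+r_j)·cross = 24·12.0000 = 288.0000
edge 4: (16,4.5)→(19.5,26)  cross = 16·26 − 19.5·4.5 = 328.2500; (r_i+r_j)·cross = 35.5·328.2500 = 11652.8750
edge 5: (19.5,26)→(7.5,39.5)  cross = 19.5·39.5 − 7.5·26 = 575.2500; (r_i+r_j)·cross = 27·575.2500 = 15531.7500
edge 6: (7.5,39.5)→(3.5,39)  cross = 7.5·39 − 3.5·39.5 = 154.2500; (r_i+r_j)·cross = 11·154.2500 = 1696.7500
edge 7: (3.5,39)→(2,34)  cross = 3.5·34 − 2·39 = 41.0000; (r_i+r_j)·cross = 5.5·41.0000 = 225.5000
Σcross = 967.0000 → A = |Σcross|/2 = 483.5000 mm²
Σ(r_i+r_j)·cross = 28391.7500 → first moment M = |Σ|/6 = 4731.9583
R_c = M/A = 4731.9583/483.5000 = 9.7869 mm
θ = 95° = 1.658063 rad
V = θ·R_c·A = 1.658063·9.7869·483.5000 = 7845.884 mm³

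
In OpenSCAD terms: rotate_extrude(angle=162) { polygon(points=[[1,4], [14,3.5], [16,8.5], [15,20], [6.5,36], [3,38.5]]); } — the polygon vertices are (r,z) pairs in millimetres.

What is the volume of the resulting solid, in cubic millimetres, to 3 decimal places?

Profile (r,z), 6 vertices: (1,4) (14,3.5) (16,8.5) (15,20) (6.5,36) (3,38.5)
edge 0: (1,4)→(14,3.5)  cross = 1·3.5 − 14·4 = -52.5000; (r_i+r_j)·cross = 15·-52.5000 = -787.5000
edge 1: (14,3.5)→(16,8.5)  cross = 14·8.5 − 16·3.5 = 63.0000; (r_i+r_j)·cross = 30·63.0000 = 1890.0000
edge 2: (16,8.5)→(15,20)  cross = 16·20 − 15·8.5 = 192.5000; (r_i+r_j)·cross = 31·192.5000 = 5967.5000
edge 3: (15,20)→(6.5,36)  cross = 15·36 − 6.5·20 = 410.0000; (r_i+r_j)·cross = 21.5·410.0000 = 8815.0000
edge 4: (6.5,36)→(3,38.5)  cross = 6.5·38.5 − 3·36 = 142.2500; (r_i+r_j)·cross = 9.5·142.2500 = 1351.3750
edge 5: (3,38.5)→(1,4)  cross = 3·4 − 1·38.5 = -26.5000; (r_i+r_j)·cross = 4·-26.5000 = -106.0000
Σcross = 728.7500 → A = |Σcross|/2 = 364.3750 mm²
Σ(r_i+r_j)·cross = 17130.3750 → first moment M = |Σ|/6 = 2855.0625
R_c = M/A = 2855.0625/364.3750 = 7.8355 mm
θ = 162° = 2.827433 rad
V = θ·R_c·A = 2.827433·7.8355·364.3750 = 8072.499 mm³

Volume = 8072.499 mm³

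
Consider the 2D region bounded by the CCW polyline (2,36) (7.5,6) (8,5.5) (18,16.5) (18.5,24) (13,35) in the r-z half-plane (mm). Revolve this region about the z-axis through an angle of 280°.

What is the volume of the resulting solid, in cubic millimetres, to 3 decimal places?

Profile (r,z), 6 vertices: (2,36) (7.5,6) (8,5.5) (18,16.5) (18.5,24) (13,35)
edge 0: (2,36)→(7.5,6)  cross = 2·6 − 7.5·36 = -258.0000; (r_i+r_j)·cross = 9.5·-258.0000 = -2451.0000
edge 1: (7.5,6)→(8,5.5)  cross = 7.5·5.5 − 8·6 = -6.7500; (r_i+r_j)·cross = 15.5·-6.7500 = -104.6250
edge 2: (8,5.5)→(18,16.5)  cross = 8·16.5 − 18·5.5 = 33.0000; (r_i+r_j)·cross = 26·33.0000 = 858.0000
edge 3: (18,16.5)→(18.5,24)  cross = 18·24 − 18.5·16.5 = 126.7500; (r_i+r_j)·cross = 36.5·126.7500 = 4626.3750
edge 4: (18.5,24)→(13,35)  cross = 18.5·35 − 13·24 = 335.5000; (r_i+r_j)·cross = 31.5·335.5000 = 10568.2500
edge 5: (13,35)→(2,36)  cross = 13·36 − 2·35 = 398.0000; (r_i+r_j)·cross = 15·398.0000 = 5970.0000
Σcross = 628.5000 → A = |Σcross|/2 = 314.2500 mm²
Σ(r_i+r_j)·cross = 19467.0000 → first moment M = |Σ|/6 = 3244.5000
R_c = M/A = 3244.5000/314.2500 = 10.3246 mm
θ = 280° = 4.886922 rad
V = θ·R_c·A = 4.886922·10.3246·314.2500 = 15855.618 mm³

Volume = 15855.618 mm³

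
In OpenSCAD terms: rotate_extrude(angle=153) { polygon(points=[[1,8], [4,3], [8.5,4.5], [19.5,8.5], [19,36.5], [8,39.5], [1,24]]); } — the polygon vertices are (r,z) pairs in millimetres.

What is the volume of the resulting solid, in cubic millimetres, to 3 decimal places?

Profile (r,z), 7 vertices: (1,8) (4,3) (8.5,4.5) (19.5,8.5) (19,36.5) (8,39.5) (1,24)
edge 0: (1,8)→(4,3)  cross = 1·3 − 4·8 = -29.0000; (r_i+r_j)·cross = 5·-29.0000 = -145.0000
edge 1: (4,3)→(8.5,4.5)  cross = 4·4.5 − 8.5·3 = -7.5000; (r_i+r_j)·cross = 12.5·-7.5000 = -93.7500
edge 2: (8.5,4.5)→(19.5,8.5)  cross = 8.5·8.5 − 19.5·4.5 = -15.5000; (r_i+r_j)·cross = 28·-15.5000 = -434.0000
edge 3: (19.5,8.5)→(19,36.5)  cross = 19.5·36.5 − 19·8.5 = 550.2500; (r_i+r_j)·cross = 38.5·550.2500 = 21184.6250
edge 4: (19,36.5)→(8,39.5)  cross = 19·39.5 − 8·36.5 = 458.5000; (r_i+r_j)·cross = 27·458.5000 = 12379.5000
edge 5: (8,39.5)→(1,24)  cross = 8·24 − 1·39.5 = 152.5000; (r_i+r_j)·cross = 9·152.5000 = 1372.5000
edge 6: (1,24)→(1,8)  cross = 1·8 − 1·24 = -16.0000; (r_i+r_j)·cross = 2·-16.0000 = -32.0000
Σcross = 1093.2500 → A = |Σcross|/2 = 546.6250 mm²
Σ(r_i+r_j)·cross = 34231.8750 → first moment M = |Σ|/6 = 5705.3125
R_c = M/A = 5705.3125/546.6250 = 10.4373 mm
θ = 153° = 2.670354 rad
V = θ·R_c·A = 2.670354·10.4373·546.6250 = 15235.203 mm³

Volume = 15235.203 mm³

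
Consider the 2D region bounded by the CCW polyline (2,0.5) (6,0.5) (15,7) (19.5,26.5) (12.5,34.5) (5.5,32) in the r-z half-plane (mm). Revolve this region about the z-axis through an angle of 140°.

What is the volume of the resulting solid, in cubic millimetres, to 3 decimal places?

Profile (r,z), 6 vertices: (2,0.5) (6,0.5) (15,7) (19.5,26.5) (12.5,34.5) (5.5,32)
edge 0: (2,0.5)→(6,0.5)  cross = 2·0.5 − 6·0.5 = -2.0000; (r_i+r_j)·cross = 8·-2.0000 = -16.0000
edge 1: (6,0.5)→(15,7)  cross = 6·7 − 15·0.5 = 34.5000; (r_i+r_j)·cross = 21·34.5000 = 724.5000
edge 2: (15,7)→(19.5,26.5)  cross = 15·26.5 − 19.5·7 = 261.0000; (r_i+r_j)·cross = 34.5·261.0000 = 9004.5000
edge 3: (19.5,26.5)→(12.5,34.5)  cross = 19.5·34.5 − 12.5·26.5 = 341.5000; (r_i+r_j)·cross = 32·341.5000 = 10928.0000
edge 4: (12.5,34.5)→(5.5,32)  cross = 12.5·32 − 5.5·34.5 = 210.2500; (r_i+r_j)·cross = 18·210.2500 = 3784.5000
edge 5: (5.5,32)→(2,0.5)  cross = 5.5·0.5 − 2·32 = -61.2500; (r_i+r_j)·cross = 7.5·-61.2500 = -459.3750
Σcross = 784.0000 → A = |Σcross|/2 = 392.0000 mm²
Σ(r_i+r_j)·cross = 23966.1250 → first moment M = |Σ|/6 = 3994.3542
R_c = M/A = 3994.3542/392.0000 = 10.1897 mm
θ = 140° = 2.443461 rad
V = θ·R_c·A = 2.443461·10.1897·392.0000 = 9760.048 mm³

Volume = 9760.048 mm³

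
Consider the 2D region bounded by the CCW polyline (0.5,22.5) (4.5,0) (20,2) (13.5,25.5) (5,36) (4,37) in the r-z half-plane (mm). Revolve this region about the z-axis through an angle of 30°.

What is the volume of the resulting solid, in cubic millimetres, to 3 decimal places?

Profile (r,z), 6 vertices: (0.5,22.5) (4.5,0) (20,2) (13.5,25.5) (5,36) (4,37)
edge 0: (0.5,22.5)→(4.5,0)  cross = 0.5·0 − 4.5·22.5 = -101.2500; (r_i+r_j)·cross = 5·-101.2500 = -506.2500
edge 1: (4.5,0)→(20,2)  cross = 4.5·2 − 20·0 = 9.0000; (r_i+r_j)·cross = 24.5·9.0000 = 220.5000
edge 2: (20,2)→(13.5,25.5)  cross = 20·25.5 − 13.5·2 = 483.0000; (r_i+r_j)·cross = 33.5·483.0000 = 16180.5000
edge 3: (13.5,25.5)→(5,36)  cross = 13.5·36 − 5·25.5 = 358.5000; (r_i+r_j)·cross = 18.5·358.5000 = 6632.2500
edge 4: (5,36)→(4,37)  cross = 5·37 − 4·36 = 41.0000; (r_i+r_j)·cross = 9·41.0000 = 369.0000
edge 5: (4,37)→(0.5,22.5)  cross = 4·22.5 − 0.5·37 = 71.5000; (r_i+r_j)·cross = 4.5·71.5000 = 321.7500
Σcross = 861.7500 → A = |Σcross|/2 = 430.8750 mm²
Σ(r_i+r_j)·cross = 23217.7500 → first moment M = |Σ|/6 = 3869.6250
R_c = M/A = 3869.6250/430.8750 = 8.9809 mm
θ = 30° = 0.523599 rad
V = θ·R_c·A = 0.523599·8.9809·430.8750 = 2026.131 mm³

Volume = 2026.131 mm³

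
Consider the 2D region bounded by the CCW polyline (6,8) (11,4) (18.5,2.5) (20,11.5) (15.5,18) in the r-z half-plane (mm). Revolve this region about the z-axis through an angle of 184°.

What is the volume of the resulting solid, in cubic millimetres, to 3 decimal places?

Profile (r,z), 5 vertices: (6,8) (11,4) (18.5,2.5) (20,11.5) (15.5,18)
edge 0: (6,8)→(11,4)  cross = 6·4 − 11·8 = -64.0000; (r_i+r_j)·cross = 17·-64.0000 = -1088.0000
edge 1: (11,4)→(18.5,2.5)  cross = 11·2.5 − 18.5·4 = -46.5000; (r_i+r_j)·cross = 29.5·-46.5000 = -1371.7500
edge 2: (18.5,2.5)→(20,11.5)  cross = 18.5·11.5 − 20·2.5 = 162.7500; (r_i+r_j)·cross = 38.5·162.7500 = 6265.8750
edge 3: (20,11.5)→(15.5,18)  cross = 20·18 − 15.5·11.5 = 181.7500; (r_i+r_j)·cross = 35.5·181.7500 = 6452.1250
edge 4: (15.5,18)→(6,8)  cross = 15.5·8 − 6·18 = 16.0000; (r_i+r_j)·cross = 21.5·16.0000 = 344.0000
Σcross = 250.0000 → A = |Σcross|/2 = 125.0000 mm²
Σ(r_i+r_j)·cross = 10602.2500 → first moment M = |Σ|/6 = 1767.0417
R_c = M/A = 1767.0417/125.0000 = 14.1363 mm
θ = 184° = 3.211406 rad
V = θ·R_c·A = 3.211406·14.1363·125.0000 = 5674.688 mm³

Volume = 5674.688 mm³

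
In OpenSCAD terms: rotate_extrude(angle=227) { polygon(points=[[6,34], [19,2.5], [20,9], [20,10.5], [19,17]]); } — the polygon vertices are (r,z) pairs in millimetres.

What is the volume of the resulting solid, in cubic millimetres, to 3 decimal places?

Volume = 6090.427 mm³

Profile (r,z), 5 vertices: (6,34) (19,2.5) (20,9) (20,10.5) (19,17)
edge 0: (6,34)→(19,2.5)  cross = 6·2.5 − 19·34 = -631.0000; (r_i+r_j)·cross = 25·-631.0000 = -15775.0000
edge 1: (19,2.5)→(20,9)  cross = 19·9 − 20·2.5 = 121.0000; (r_i+r_j)·cross = 39·121.0000 = 4719.0000
edge 2: (20,9)→(20,10.5)  cross = 20·10.5 − 20·9 = 30.0000; (r_i+r_j)·cross = 40·30.0000 = 1200.0000
edge 3: (20,10.5)→(19,17)  cross = 20·17 − 19·10.5 = 140.5000; (r_i+r_j)·cross = 39·140.5000 = 5479.5000
edge 4: (19,17)→(6,34)  cross = 19·34 − 6·17 = 544.0000; (r_i+r_j)·cross = 25·544.0000 = 13600.0000
Σcross = 204.5000 → A = |Σcross|/2 = 102.2500 mm²
Σ(r_i+r_j)·cross = 9223.5000 → first moment M = |Σ|/6 = 1537.2500
R_c = M/A = 1537.2500/102.2500 = 15.0342 mm
θ = 227° = 3.961897 rad
V = θ·R_c·A = 3.961897·15.0342·102.2500 = 6090.427 mm³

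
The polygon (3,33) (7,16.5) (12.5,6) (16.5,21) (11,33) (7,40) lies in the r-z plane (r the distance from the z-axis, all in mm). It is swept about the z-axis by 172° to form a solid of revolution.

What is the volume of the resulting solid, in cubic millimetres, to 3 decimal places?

Profile (r,z), 6 vertices: (3,33) (7,16.5) (12.5,6) (16.5,21) (11,33) (7,40)
edge 0: (3,33)→(7,16.5)  cross = 3·16.5 − 7·33 = -181.5000; (r_i+r_j)·cross = 10·-181.5000 = -1815.0000
edge 1: (7,16.5)→(12.5,6)  cross = 7·6 − 12.5·16.5 = -164.2500; (r_i+r_j)·cross = 19.5·-164.2500 = -3202.8750
edge 2: (12.5,6)→(16.5,21)  cross = 12.5·21 − 16.5·6 = 163.5000; (r_i+r_j)·cross = 29·163.5000 = 4741.5000
edge 3: (16.5,21)→(11,33)  cross = 16.5·33 − 11·21 = 313.5000; (r_i+r_j)·cross = 27.5·313.5000 = 8621.2500
edge 4: (11,33)→(7,40)  cross = 11·40 − 7·33 = 209.0000; (r_i+r_j)·cross = 18·209.0000 = 3762.0000
edge 5: (7,40)→(3,33)  cross = 7·33 − 3·40 = 111.0000; (r_i+r_j)·cross = 10·111.0000 = 1110.0000
Σcross = 451.2500 → A = |Σcross|/2 = 225.6250 mm²
Σ(r_i+r_j)·cross = 13216.8750 → first moment M = |Σ|/6 = 2202.8125
R_c = M/A = 2202.8125/225.6250 = 9.7632 mm
θ = 172° = 3.001966 rad
V = θ·R_c·A = 3.001966·9.7632·225.6250 = 6612.769 mm³

Volume = 6612.769 mm³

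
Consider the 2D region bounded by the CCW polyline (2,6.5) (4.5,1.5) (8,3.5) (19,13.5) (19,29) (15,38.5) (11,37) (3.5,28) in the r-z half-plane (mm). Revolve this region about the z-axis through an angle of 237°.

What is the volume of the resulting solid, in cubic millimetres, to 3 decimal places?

Profile (r,z), 8 vertices: (2,6.5) (4.5,1.5) (8,3.5) (19,13.5) (19,29) (15,38.5) (11,37) (3.5,28)
edge 0: (2,6.5)→(4.5,1.5)  cross = 2·1.5 − 4.5·6.5 = -26.2500; (r_i+r_j)·cross = 6.5·-26.2500 = -170.6250
edge 1: (4.5,1.5)→(8,3.5)  cross = 4.5·3.5 − 8·1.5 = 3.7500; (r_i+r_j)·cross = 12.5·3.7500 = 46.8750
edge 2: (8,3.5)→(19,13.5)  cross = 8·13.5 − 19·3.5 = 41.5000; (r_i+r_j)·cross = 27·41.5000 = 1120.5000
edge 3: (19,13.5)→(19,29)  cross = 19·29 − 19·13.5 = 294.5000; (r_i+r_j)·cross = 38·294.5000 = 11191.0000
edge 4: (19,29)→(15,38.5)  cross = 19·38.5 − 15·29 = 296.5000; (r_i+r_j)·cross = 34·296.5000 = 10081.0000
edge 5: (15,38.5)→(11,37)  cross = 15·37 − 11·38.5 = 131.5000; (r_i+r_j)·cross = 26·131.5000 = 3419.0000
edge 6: (11,37)→(3.5,28)  cross = 11·28 − 3.5·37 = 178.5000; (r_i+r_j)·cross = 14.5·178.5000 = 2588.2500
edge 7: (3.5,28)→(2,6.5)  cross = 3.5·6.5 − 2·28 = -33.2500; (r_i+r_j)·cross = 5.5·-33.2500 = -182.8750
Σcross = 886.7500 → A = |Σcross|/2 = 443.3750 mm²
Σ(r_i+r_j)·cross = 28093.1250 → first moment M = |Σ|/6 = 4682.1875
R_c = M/A = 4682.1875/443.3750 = 10.5603 mm
θ = 237° = 4.136430 rad
V = θ·R_c·A = 4.136430·10.5603·443.3750 = 19367.542 mm³

Volume = 19367.542 mm³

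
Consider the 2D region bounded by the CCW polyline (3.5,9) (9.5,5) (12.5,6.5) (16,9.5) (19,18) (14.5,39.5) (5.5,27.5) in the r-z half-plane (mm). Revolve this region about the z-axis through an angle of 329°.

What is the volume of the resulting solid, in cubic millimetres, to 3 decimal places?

Profile (r,z), 7 vertices: (3.5,9) (9.5,5) (12.5,6.5) (16,9.5) (19,18) (14.5,39.5) (5.5,27.5)
edge 0: (3.5,9)→(9.5,5)  cross = 3.5·5 − 9.5·9 = -68.0000; (r_i+r_j)·cross = 13·-68.0000 = -884.0000
edge 1: (9.5,5)→(12.5,6.5)  cross = 9.5·6.5 − 12.5·5 = -0.7500; (r_i+r_j)·cross = 22·-0.7500 = -16.5000
edge 2: (12.5,6.5)→(16,9.5)  cross = 12.5·9.5 − 16·6.5 = 14.7500; (r_i+r_j)·cross = 28.5·14.7500 = 420.3750
edge 3: (16,9.5)→(19,18)  cross = 16·18 − 19·9.5 = 107.5000; (r_i+r_j)·cross = 35·107.5000 = 3762.5000
edge 4: (19,18)→(14.5,39.5)  cross = 19·39.5 − 14.5·18 = 489.5000; (r_i+r_j)·cross = 33.5·489.5000 = 16398.2500
edge 5: (14.5,39.5)→(5.5,27.5)  cross = 14.5·27.5 − 5.5·39.5 = 181.5000; (r_i+r_j)·cross = 20·181.5000 = 3630.0000
edge 6: (5.5,27.5)→(3.5,9)  cross = 5.5·9 − 3.5·27.5 = -46.7500; (r_i+r_j)·cross = 9·-46.7500 = -420.7500
Σcross = 677.7500 → A = |Σcross|/2 = 338.8750 mm²
Σ(r_i+r_j)·cross = 22889.8750 → first moment M = |Σ|/6 = 3814.9792
R_c = M/A = 3814.9792/338.8750 = 11.2578 mm
θ = 329° = 5.742133 rad
V = θ·R_c·A = 5.742133·11.2578·338.8750 = 21906.119 mm³

Volume = 21906.119 mm³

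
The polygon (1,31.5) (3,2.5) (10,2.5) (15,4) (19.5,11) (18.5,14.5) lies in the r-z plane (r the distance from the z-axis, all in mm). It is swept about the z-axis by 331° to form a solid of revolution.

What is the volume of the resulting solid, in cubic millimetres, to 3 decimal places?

Volume = 15945.472 mm³

Profile (r,z), 6 vertices: (1,31.5) (3,2.5) (10,2.5) (15,4) (19.5,11) (18.5,14.5)
edge 0: (1,31.5)→(3,2.5)  cross = 1·2.5 − 3·31.5 = -92.0000; (r_i+r_j)·cross = 4·-92.0000 = -368.0000
edge 1: (3,2.5)→(10,2.5)  cross = 3·2.5 − 10·2.5 = -17.5000; (r_i+r_j)·cross = 13·-17.5000 = -227.5000
edge 2: (10,2.5)→(15,4)  cross = 10·4 − 15·2.5 = 2.5000; (r_i+r_j)·cross = 25·2.5000 = 62.5000
edge 3: (15,4)→(19.5,11)  cross = 15·11 − 19.5·4 = 87.0000; (r_i+r_j)·cross = 34.5·87.0000 = 3001.5000
edge 4: (19.5,11)→(18.5,14.5)  cross = 19.5·14.5 − 18.5·11 = 79.2500; (r_i+r_j)·cross = 38·79.2500 = 3011.5000
edge 5: (18.5,14.5)→(1,31.5)  cross = 18.5·31.5 − 1·14.5 = 568.2500; (r_i+r_j)·cross = 19.5·568.2500 = 11080.8750
Σcross = 627.5000 → A = |Σcross|/2 = 313.7500 mm²
Σ(r_i+r_j)·cross = 16560.8750 → first moment M = |Σ|/6 = 2760.1458
R_c = M/A = 2760.1458/313.7500 = 8.7973 mm
θ = 331° = 5.777040 rad
V = θ·R_c·A = 5.777040·8.7973·313.7500 = 15945.472 mm³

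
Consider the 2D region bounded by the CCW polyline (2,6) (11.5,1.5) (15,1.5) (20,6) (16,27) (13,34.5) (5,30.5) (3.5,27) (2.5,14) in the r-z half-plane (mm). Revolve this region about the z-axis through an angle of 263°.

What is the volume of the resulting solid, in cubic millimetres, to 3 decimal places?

Profile (r,z), 9 vertices: (2,6) (11.5,1.5) (15,1.5) (20,6) (16,27) (13,34.5) (5,30.5) (3.5,27) (2.5,14)
edge 0: (2,6)→(11.5,1.5)  cross = 2·1.5 − 11.5·6 = -66.0000; (r_i+r_j)·cross = 13.5·-66.0000 = -891.0000
edge 1: (11.5,1.5)→(15,1.5)  cross = 11.5·1.5 − 15·1.5 = -5.2500; (r_i+r_j)·cross = 26.5·-5.2500 = -139.1250
edge 2: (15,1.5)→(20,6)  cross = 15·6 − 20·1.5 = 60.0000; (r_i+r_j)·cross = 35·60.0000 = 2100.0000
edge 3: (20,6)→(16,27)  cross = 20·27 − 16·6 = 444.0000; (r_i+r_j)·cross = 36·444.0000 = 15984.0000
edge 4: (16,27)→(13,34.5)  cross = 16·34.5 − 13·27 = 201.0000; (r_i+r_j)·cross = 29·201.0000 = 5829.0000
edge 5: (13,34.5)→(5,30.5)  cross = 13·30.5 − 5·34.5 = 224.0000; (r_i+r_j)·cross = 18·224.0000 = 4032.0000
edge 6: (5,30.5)→(3.5,27)  cross = 5·27 − 3.5·30.5 = 28.2500; (r_i+r_j)·cross = 8.5·28.2500 = 240.1250
edge 7: (3.5,27)→(2.5,14)  cross = 3.5·14 − 2.5·27 = -18.5000; (r_i+r_j)·cross = 6·-18.5000 = -111.0000
edge 8: (2.5,14)→(2,6)  cross = 2.5·6 − 2·14 = -13.0000; (r_i+r_j)·cross = 4.5·-13.0000 = -58.5000
Σcross = 854.5000 → A = |Σcross|/2 = 427.2500 mm²
Σ(r_i+r_j)·cross = 26985.5000 → first moment M = |Σ|/6 = 4497.5833
R_c = M/A = 4497.5833/427.2500 = 10.5268 mm
θ = 263° = 4.590216 rad
V = θ·R_c·A = 4.590216·10.5268·427.2500 = 20644.879 mm³

Volume = 20644.879 mm³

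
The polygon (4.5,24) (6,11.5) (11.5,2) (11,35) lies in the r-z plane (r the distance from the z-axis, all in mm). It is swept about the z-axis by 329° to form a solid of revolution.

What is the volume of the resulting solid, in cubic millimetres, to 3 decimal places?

Profile (r,z), 4 vertices: (4.5,24) (6,11.5) (11.5,2) (11,35)
edge 0: (4.5,24)→(6,11.5)  cross = 4.5·11.5 − 6·24 = -92.2500; (r_i+r_j)·cross = 10.5·-92.2500 = -968.6250
edge 1: (6,11.5)→(11.5,2)  cross = 6·2 − 11.5·11.5 = -120.2500; (r_i+r_j)·cross = 17.5·-120.2500 = -2104.3750
edge 2: (11.5,2)→(11,35)  cross = 11.5·35 − 11·2 = 380.5000; (r_i+r_j)·cross = 22.5·380.5000 = 8561.2500
edge 3: (11,35)→(4.5,24)  cross = 11·24 − 4.5·35 = 106.5000; (r_i+r_j)·cross = 15.5·106.5000 = 1650.7500
Σcross = 274.5000 → A = |Σcross|/2 = 137.2500 mm²
Σ(r_i+r_j)·cross = 7139.0000 → first moment M = |Σ|/6 = 1189.8333
R_c = M/A = 1189.8333/137.2500 = 8.6691 mm
θ = 329° = 5.742133 rad
V = θ·R_c·A = 5.742133·8.6691·137.2500 = 6832.182 mm³

Volume = 6832.182 mm³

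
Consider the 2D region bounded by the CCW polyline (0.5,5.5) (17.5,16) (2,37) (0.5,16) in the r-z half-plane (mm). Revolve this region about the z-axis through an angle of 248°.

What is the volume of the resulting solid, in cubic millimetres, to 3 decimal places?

Volume = 7533.068 mm³

Profile (r,z), 4 vertices: (0.5,5.5) (17.5,16) (2,37) (0.5,16)
edge 0: (0.5,5.5)→(17.5,16)  cross = 0.5·16 − 17.5·5.5 = -88.2500; (r_i+r_j)·cross = 18·-88.2500 = -1588.5000
edge 1: (17.5,16)→(2,37)  cross = 17.5·37 − 2·16 = 615.5000; (r_i+r_j)·cross = 19.5·615.5000 = 12002.2500
edge 2: (2,37)→(0.5,16)  cross = 2·16 − 0.5·37 = 13.5000; (r_i+r_j)·cross = 2.5·13.5000 = 33.7500
edge 3: (0.5,16)→(0.5,5.5)  cross = 0.5·5.5 − 0.5·16 = -5.2500; (r_i+r_j)·cross = 1·-5.2500 = -5.2500
Σcross = 535.5000 → A = |Σcross|/2 = 267.7500 mm²
Σ(r_i+r_j)·cross = 10442.2500 → first moment M = |Σ|/6 = 1740.3750
R_c = M/A = 1740.3750/267.7500 = 6.5000 mm
θ = 248° = 4.328417 rad
V = θ·R_c·A = 4.328417·6.5000·267.7500 = 7533.068 mm³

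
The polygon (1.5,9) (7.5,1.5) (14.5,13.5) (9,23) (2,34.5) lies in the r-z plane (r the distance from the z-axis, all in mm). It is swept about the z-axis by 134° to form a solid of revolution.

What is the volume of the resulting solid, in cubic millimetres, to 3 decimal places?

Profile (r,z), 5 vertices: (1.5,9) (7.5,1.5) (14.5,13.5) (9,23) (2,34.5)
edge 0: (1.5,9)→(7.5,1.5)  cross = 1.5·1.5 − 7.5·9 = -65.2500; (r_i+r_j)·cross = 9·-65.2500 = -587.2500
edge 1: (7.5,1.5)→(14.5,13.5)  cross = 7.5·13.5 − 14.5·1.5 = 79.5000; (r_i+r_j)·cross = 22·79.5000 = 1749.0000
edge 2: (14.5,13.5)→(9,23)  cross = 14.5·23 − 9·13.5 = 212.0000; (r_i+r_j)·cross = 23.5·212.0000 = 4982.0000
edge 3: (9,23)→(2,34.5)  cross = 9·34.5 − 2·23 = 264.5000; (r_i+r_j)·cross = 11·264.5000 = 2909.5000
edge 4: (2,34.5)→(1.5,9)  cross = 2·9 − 1.5·34.5 = -33.7500; (r_i+r_j)·cross = 3.5·-33.7500 = -118.1250
Σcross = 457.0000 → A = |Σcross|/2 = 228.5000 mm²
Σ(r_i+r_j)·cross = 8935.1250 → first moment M = |Σ|/6 = 1489.1875
R_c = M/A = 1489.1875/228.5000 = 6.5172 mm
θ = 134° = 2.338741 rad
V = θ·R_c·A = 2.338741·6.5172·228.5000 = 3482.824 mm³

Volume = 3482.824 mm³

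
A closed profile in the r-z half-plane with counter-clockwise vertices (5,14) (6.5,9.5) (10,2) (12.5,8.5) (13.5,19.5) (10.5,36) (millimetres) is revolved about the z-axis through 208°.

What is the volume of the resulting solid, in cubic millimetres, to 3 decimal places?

Volume = 5499.428 mm³

Profile (r,z), 6 vertices: (5,14) (6.5,9.5) (10,2) (12.5,8.5) (13.5,19.5) (10.5,36)
edge 0: (5,14)→(6.5,9.5)  cross = 5·9.5 − 6.5·14 = -43.5000; (r_i+r_j)·cross = 11.5·-43.5000 = -500.2500
edge 1: (6.5,9.5)→(10,2)  cross = 6.5·2 − 10·9.5 = -82.0000; (r_i+r_j)·cross = 16.5·-82.0000 = -1353.0000
edge 2: (10,2)→(12.5,8.5)  cross = 10·8.5 − 12.5·2 = 60.0000; (r_i+r_j)·cross = 22.5·60.0000 = 1350.0000
edge 3: (12.5,8.5)→(13.5,19.5)  cross = 12.5·19.5 − 13.5·8.5 = 129.0000; (r_i+r_j)·cross = 26·129.0000 = 3354.0000
edge 4: (13.5,19.5)→(10.5,36)  cross = 13.5·36 − 10.5·19.5 = 281.2500; (r_i+r_j)·cross = 24·281.2500 = 6750.0000
edge 5: (10.5,36)→(5,14)  cross = 10.5·14 − 5·36 = -33.0000; (r_i+r_j)·cross = 15.5·-33.0000 = -511.5000
Σcross = 311.7500 → A = |Σcross|/2 = 155.8750 mm²
Σ(r_i+r_j)·cross = 9089.2500 → first moment M = |Σ|/6 = 1514.8750
R_c = M/A = 1514.8750/155.8750 = 9.7185 mm
θ = 208° = 3.630285 rad
V = θ·R_c·A = 3.630285·9.7185·155.8750 = 5499.428 mm³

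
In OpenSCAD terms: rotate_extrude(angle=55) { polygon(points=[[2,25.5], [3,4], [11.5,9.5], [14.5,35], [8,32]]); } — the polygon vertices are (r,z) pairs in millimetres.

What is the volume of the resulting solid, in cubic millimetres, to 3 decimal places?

Volume = 1892.224 mm³

Profile (r,z), 5 vertices: (2,25.5) (3,4) (11.5,9.5) (14.5,35) (8,32)
edge 0: (2,25.5)→(3,4)  cross = 2·4 − 3·25.5 = -68.5000; (r_i+r_j)·cross = 5·-68.5000 = -342.5000
edge 1: (3,4)→(11.5,9.5)  cross = 3·9.5 − 11.5·4 = -17.5000; (r_i+r_j)·cross = 14.5·-17.5000 = -253.7500
edge 2: (11.5,9.5)→(14.5,35)  cross = 11.5·35 − 14.5·9.5 = 264.7500; (r_i+r_j)·cross = 26·264.7500 = 6883.5000
edge 3: (14.5,35)→(8,32)  cross = 14.5·32 − 8·35 = 184.0000; (r_i+r_j)·cross = 22.5·184.0000 = 4140.0000
edge 4: (8,32)→(2,25.5)  cross = 8·25.5 − 2·32 = 140.0000; (r_i+r_j)·cross = 10·140.0000 = 1400.0000
Σcross = 502.7500 → A = |Σcross|/2 = 251.3750 mm²
Σ(r_i+r_j)·cross = 11827.2500 → first moment M = |Σ|/6 = 1971.2083
R_c = M/A = 1971.2083/251.3750 = 7.8417 mm
θ = 55° = 0.959931 rad
V = θ·R_c·A = 0.959931·7.8417·251.3750 = 1892.224 mm³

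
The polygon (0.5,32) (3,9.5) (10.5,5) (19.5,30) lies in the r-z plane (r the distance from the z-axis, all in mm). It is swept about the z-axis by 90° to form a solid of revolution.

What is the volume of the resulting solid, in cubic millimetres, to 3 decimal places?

Profile (r,z), 4 vertices: (0.5,32) (3,9.5) (10.5,5) (19.5,30)
edge 0: (0.5,32)→(3,9.5)  cross = 0.5·9.5 − 3·32 = -91.2500; (r_i+r_j)·cross = 3.5·-91.2500 = -319.3750
edge 1: (3,9.5)→(10.5,5)  cross = 3·5 − 10.5·9.5 = -84.7500; (r_i+r_j)·cross = 13.5·-84.7500 = -1144.1250
edge 2: (10.5,5)→(19.5,30)  cross = 10.5·30 − 19.5·5 = 217.5000; (r_i+r_j)·cross = 30·217.5000 = 6525.0000
edge 3: (19.5,30)→(0.5,32)  cross = 19.5·32 − 0.5·30 = 609.0000; (r_i+r_j)·cross = 20·609.0000 = 12180.0000
Σcross = 650.5000 → A = |Σcross|/2 = 325.2500 mm²
Σ(r_i+r_j)·cross = 17241.5000 → first moment M = |Σ|/6 = 2873.5833
R_c = M/A = 2873.5833/325.2500 = 8.8350 mm
θ = 90° = 1.570796 rad
V = θ·R_c·A = 1.570796·8.8350·325.2500 = 4513.814 mm³

Volume = 4513.814 mm³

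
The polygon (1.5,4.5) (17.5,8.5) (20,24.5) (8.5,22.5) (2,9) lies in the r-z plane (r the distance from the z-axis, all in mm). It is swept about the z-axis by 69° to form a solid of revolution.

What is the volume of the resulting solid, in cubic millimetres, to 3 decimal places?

Volume = 3141.959 mm³

Profile (r,z), 5 vertices: (1.5,4.5) (17.5,8.5) (20,24.5) (8.5,22.5) (2,9)
edge 0: (1.5,4.5)→(17.5,8.5)  cross = 1.5·8.5 − 17.5·4.5 = -66.0000; (r_i+r_j)·cross = 19·-66.0000 = -1254.0000
edge 1: (17.5,8.5)→(20,24.5)  cross = 17.5·24.5 − 20·8.5 = 258.7500; (r_i+r_j)·cross = 37.5·258.7500 = 9703.1250
edge 2: (20,24.5)→(8.5,22.5)  cross = 20·22.5 − 8.5·24.5 = 241.7500; (r_i+r_j)·cross = 28.5·241.7500 = 6889.8750
edge 3: (8.5,22.5)→(2,9)  cross = 8.5·9 − 2·22.5 = 31.5000; (r_i+r_j)·cross = 10.5·31.5000 = 330.7500
edge 4: (2,9)→(1.5,4.5)  cross = 2·4.5 − 1.5·9 = -4.5000; (r_i+r_j)·cross = 3.5·-4.5000 = -15.7500
Σcross = 461.5000 → A = |Σcross|/2 = 230.7500 mm²
Σ(r_i+r_j)·cross = 15654.0000 → first moment M = |Σ|/6 = 2609.0000
R_c = M/A = 2609.0000/230.7500 = 11.3066 mm
θ = 69° = 1.204277 rad
V = θ·R_c·A = 1.204277·11.3066·230.7500 = 3141.959 mm³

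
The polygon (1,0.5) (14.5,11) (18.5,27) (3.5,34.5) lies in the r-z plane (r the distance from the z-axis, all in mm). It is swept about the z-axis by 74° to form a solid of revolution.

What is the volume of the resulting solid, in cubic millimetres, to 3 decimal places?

Volume = 3891.260 mm³

Profile (r,z), 4 vertices: (1,0.5) (14.5,11) (18.5,27) (3.5,34.5)
edge 0: (1,0.5)→(14.5,11)  cross = 1·11 − 14.5·0.5 = 3.7500; (r_i+r_j)·cross = 15.5·3.7500 = 58.1250
edge 1: (14.5,11)→(18.5,27)  cross = 14.5·27 − 18.5·11 = 188.0000; (r_i+r_j)·cross = 33·188.0000 = 6204.0000
edge 2: (18.5,27)→(3.5,34.5)  cross = 18.5·34.5 − 3.5·27 = 543.7500; (r_i+r_j)·cross = 22·543.7500 = 11962.5000
edge 3: (3.5,34.5)→(1,0.5)  cross = 3.5·0.5 − 1·34.5 = -32.7500; (r_i+r_j)·cross = 4.5·-32.7500 = -147.3750
Σcross = 702.7500 → A = |Σcross|/2 = 351.3750 mm²
Σ(r_i+r_j)·cross = 18077.2500 → first moment M = |Σ|/6 = 3012.8750
R_c = M/A = 3012.8750/351.3750 = 8.5745 mm
θ = 74° = 1.291544 rad
V = θ·R_c·A = 1.291544·8.5745·351.3750 = 3891.260 mm³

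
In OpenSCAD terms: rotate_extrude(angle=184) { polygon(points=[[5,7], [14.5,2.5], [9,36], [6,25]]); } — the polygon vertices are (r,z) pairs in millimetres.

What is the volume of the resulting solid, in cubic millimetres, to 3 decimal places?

Volume = 4937.403 mm³

Profile (r,z), 4 vertices: (5,7) (14.5,2.5) (9,36) (6,25)
edge 0: (5,7)→(14.5,2.5)  cross = 5·2.5 − 14.5·7 = -89.0000; (r_i+r_j)·cross = 19.5·-89.0000 = -1735.5000
edge 1: (14.5,2.5)→(9,36)  cross = 14.5·36 − 9·2.5 = 499.5000; (r_i+r_j)·cross = 23.5·499.5000 = 11738.2500
edge 2: (9,36)→(6,25)  cross = 9·25 − 6·36 = 9.0000; (r_i+r_j)·cross = 15·9.0000 = 135.0000
edge 3: (6,25)→(5,7)  cross = 6·7 − 5·25 = -83.0000; (r_i+r_j)·cross = 11·-83.0000 = -913.0000
Σcross = 336.5000 → A = |Σcross|/2 = 168.2500 mm²
Σ(r_i+r_j)·cross = 9224.7500 → first moment M = |Σ|/6 = 1537.4583
R_c = M/A = 1537.4583/168.2500 = 9.1379 mm
θ = 184° = 3.211406 rad
V = θ·R_c·A = 3.211406·9.1379·168.2500 = 4937.403 mm³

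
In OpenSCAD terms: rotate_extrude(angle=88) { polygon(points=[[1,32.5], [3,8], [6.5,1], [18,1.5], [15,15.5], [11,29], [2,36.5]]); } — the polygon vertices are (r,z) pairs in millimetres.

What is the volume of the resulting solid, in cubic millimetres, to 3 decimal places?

Profile (r,z), 7 vertices: (1,32.5) (3,8) (6.5,1) (18,1.5) (15,15.5) (11,29) (2,36.5)
edge 0: (1,32.5)→(3,8)  cross = 1·8 − 3·32.5 = -89.5000; (r_i+r_j)·cross = 4·-89.5000 = -358.0000
edge 1: (3,8)→(6.5,1)  cross = 3·1 − 6.5·8 = -49.0000; (r_i+r_j)·cross = 9.5·-49.0000 = -465.5000
edge 2: (6.5,1)→(18,1.5)  cross = 6.5·1.5 − 18·1 = -8.2500; (r_i+r_j)·cross = 24.5·-8.2500 = -202.1250
edge 3: (18,1.5)→(15,15.5)  cross = 18·15.5 − 15·1.5 = 256.5000; (r_i+r_j)·cross = 33·256.5000 = 8464.5000
edge 4: (15,15.5)→(11,29)  cross = 15·29 − 11·15.5 = 264.5000; (r_i+r_j)·cross = 26·264.5000 = 6877.0000
edge 5: (11,29)→(2,36.5)  cross = 11·36.5 − 2·29 = 343.5000; (r_i+r_j)·cross = 13·343.5000 = 4465.5000
edge 6: (2,36.5)→(1,32.5)  cross = 2·32.5 − 1·36.5 = 28.5000; (r_i+r_j)·cross = 3·28.5000 = 85.5000
Σcross = 746.2500 → A = |Σcross|/2 = 373.1250 mm²
Σ(r_i+r_j)·cross = 18866.8750 → first moment M = |Σ|/6 = 3144.4792
R_c = M/A = 3144.4792/373.1250 = 8.4274 mm
θ = 88° = 1.535890 rad
V = θ·R_c·A = 1.535890·8.4274·373.1250 = 4829.573 mm³

Volume = 4829.573 mm³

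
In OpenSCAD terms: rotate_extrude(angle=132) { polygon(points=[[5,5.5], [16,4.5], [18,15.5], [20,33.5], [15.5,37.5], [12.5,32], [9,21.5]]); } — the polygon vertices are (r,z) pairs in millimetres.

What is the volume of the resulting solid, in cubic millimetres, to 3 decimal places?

Volume = 8894.817 mm³

Profile (r,z), 7 vertices: (5,5.5) (16,4.5) (18,15.5) (20,33.5) (15.5,37.5) (12.5,32) (9,21.5)
edge 0: (5,5.5)→(16,4.5)  cross = 5·4.5 − 16·5.5 = -65.5000; (r_i+r_j)·cross = 21·-65.5000 = -1375.5000
edge 1: (16,4.5)→(18,15.5)  cross = 16·15.5 − 18·4.5 = 167.0000; (r_i+r_j)·cross = 34·167.0000 = 5678.0000
edge 2: (18,15.5)→(20,33.5)  cross = 18·33.5 − 20·15.5 = 293.0000; (r_i+r_j)·cross = 38·293.0000 = 11134.0000
edge 3: (20,33.5)→(15.5,37.5)  cross = 20·37.5 − 15.5·33.5 = 230.7500; (r_i+r_j)·cross = 35.5·230.7500 = 8191.6250
edge 4: (15.5,37.5)→(12.5,32)  cross = 15.5·32 − 12.5·37.5 = 27.2500; (r_i+r_j)·cross = 28·27.2500 = 763.0000
edge 5: (12.5,32)→(9,21.5)  cross = 12.5·21.5 − 9·32 = -19.2500; (r_i+r_j)·cross = 21.5·-19.2500 = -413.8750
edge 6: (9,21.5)→(5,5.5)  cross = 9·5.5 − 5·21.5 = -58.0000; (r_i+r_j)·cross = 14·-58.0000 = -812.0000
Σcross = 575.2500 → A = |Σcross|/2 = 287.6250 mm²
Σ(r_i+r_j)·cross = 23165.2500 → first moment M = |Σ|/6 = 3860.8750
R_c = M/A = 3860.8750/287.6250 = 13.4233 mm
θ = 132° = 2.303835 rad
V = θ·R_c·A = 2.303835·13.4233·287.6250 = 8894.817 mm³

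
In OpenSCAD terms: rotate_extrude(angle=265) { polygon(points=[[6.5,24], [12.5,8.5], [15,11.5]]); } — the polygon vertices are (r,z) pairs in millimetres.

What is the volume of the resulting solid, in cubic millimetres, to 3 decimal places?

Volume = 1487.362 mm³

Profile (r,z), 3 vertices: (6.5,24) (12.5,8.5) (15,11.5)
edge 0: (6.5,24)→(12.5,8.5)  cross = 6.5·8.5 − 12.5·24 = -244.7500; (r_i+r_j)·cross = 19·-244.7500 = -4650.2500
edge 1: (12.5,8.5)→(15,11.5)  cross = 12.5·11.5 − 15·8.5 = 16.2500; (r_i+r_j)·cross = 27.5·16.2500 = 446.8750
edge 2: (15,11.5)→(6.5,24)  cross = 15·24 − 6.5·11.5 = 285.2500; (r_i+r_j)·cross = 21.5·285.2500 = 6132.8750
Σcross = 56.7500 → A = |Σcross|/2 = 28.3750 mm²
Σ(r_i+r_j)·cross = 1929.5000 → first moment M = |Σ|/6 = 321.5833
R_c = M/A = 321.5833/28.3750 = 11.3333 mm
θ = 265° = 4.625123 rad
V = θ·R_c·A = 4.625123·11.3333·28.3750 = 1487.362 mm³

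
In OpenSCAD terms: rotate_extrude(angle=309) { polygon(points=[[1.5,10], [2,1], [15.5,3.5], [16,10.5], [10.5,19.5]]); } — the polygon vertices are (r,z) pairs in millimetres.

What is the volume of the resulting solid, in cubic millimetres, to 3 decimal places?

Volume = 8453.184 mm³

Profile (r,z), 5 vertices: (1.5,10) (2,1) (15.5,3.5) (16,10.5) (10.5,19.5)
edge 0: (1.5,10)→(2,1)  cross = 1.5·1 − 2·10 = -18.5000; (r_i+r_j)·cross = 3.5·-18.5000 = -64.7500
edge 1: (2,1)→(15.5,3.5)  cross = 2·3.5 − 15.5·1 = -8.5000; (r_i+r_j)·cross = 17.5·-8.5000 = -148.7500
edge 2: (15.5,3.5)→(16,10.5)  cross = 15.5·10.5 − 16·3.5 = 106.7500; (r_i+r_j)·cross = 31.5·106.7500 = 3362.6250
edge 3: (16,10.5)→(10.5,19.5)  cross = 16·19.5 − 10.5·10.5 = 201.7500; (r_i+r_j)·cross = 26.5·201.7500 = 5346.3750
edge 4: (10.5,19.5)→(1.5,10)  cross = 10.5·10 − 1.5·19.5 = 75.7500; (r_i+r_j)·cross = 12·75.7500 = 909.0000
Σcross = 357.2500 → A = |Σcross|/2 = 178.6250 mm²
Σ(r_i+r_j)·cross = 9404.5000 → first moment M = |Σ|/6 = 1567.4167
R_c = M/A = 1567.4167/178.6250 = 8.7749 mm
θ = 309° = 5.393067 rad
V = θ·R_c·A = 5.393067·8.7749·178.6250 = 8453.184 mm³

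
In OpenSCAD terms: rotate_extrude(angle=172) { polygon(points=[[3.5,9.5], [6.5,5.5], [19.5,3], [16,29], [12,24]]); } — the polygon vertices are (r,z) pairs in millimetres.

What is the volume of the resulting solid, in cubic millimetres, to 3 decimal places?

Profile (r,z), 5 vertices: (3.5,9.5) (6.5,5.5) (19.5,3) (16,29) (12,24)
edge 0: (3.5,9.5)→(6.5,5.5)  cross = 3.5·5.5 − 6.5·9.5 = -42.5000; (r_i+r_j)·cross = 10·-42.5000 = -425.0000
edge 1: (6.5,5.5)→(19.5,3)  cross = 6.5·3 − 19.5·5.5 = -87.7500; (r_i+r_j)·cross = 26·-87.7500 = -2281.5000
edge 2: (19.5,3)→(16,29)  cross = 19.5·29 − 16·3 = 517.5000; (r_i+r_j)·cross = 35.5·517.5000 = 18371.2500
edge 3: (16,29)→(12,24)  cross = 16·24 − 12·29 = 36.0000; (r_i+r_j)·cross = 28·36.0000 = 1008.0000
edge 4: (12,24)→(3.5,9.5)  cross = 12·9.5 − 3.5·24 = 30.0000; (r_i+r_j)·cross = 15.5·30.0000 = 465.0000
Σcross = 453.2500 → A = |Σcross|/2 = 226.6250 mm²
Σ(r_i+r_j)·cross = 17137.7500 → first moment M = |Σ|/6 = 2856.2917
R_c = M/A = 2856.2917/226.6250 = 12.6036 mm
θ = 172° = 3.001966 rad
V = θ·R_c·A = 3.001966·12.6036·226.6250 = 8574.491 mm³

Volume = 8574.491 mm³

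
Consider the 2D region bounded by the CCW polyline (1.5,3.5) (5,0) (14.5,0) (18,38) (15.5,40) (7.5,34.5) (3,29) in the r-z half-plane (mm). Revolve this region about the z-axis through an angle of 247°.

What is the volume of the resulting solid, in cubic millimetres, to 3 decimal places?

Profile (r,z), 7 vertices: (1.5,3.5) (5,0) (14.5,0) (18,38) (15.5,40) (7.5,34.5) (3,29)
edge 0: (1.5,3.5)→(5,0)  cross = 1.5·0 − 5·3.5 = -17.5000; (r_i+r_j)·cross = 6.5·-17.5000 = -113.7500
edge 1: (5,0)→(14.5,0)  cross = 5·0 − 14.5·0 = 0.0000; (r_i+r_j)·cross = 19.5·0.0000 = 0.0000
edge 2: (14.5,0)→(18,38)  cross = 14.5·38 − 18·0 = 551.0000; (r_i+r_j)·cross = 32.5·551.0000 = 17907.5000
edge 3: (18,38)→(15.5,40)  cross = 18·40 − 15.5·38 = 131.0000; (r_i+r_j)·cross = 33.5·131.0000 = 4388.5000
edge 4: (15.5,40)→(7.5,34.5)  cross = 15.5·34.5 − 7.5·40 = 234.7500; (r_i+r_j)·cross = 23·234.7500 = 5399.2500
edge 5: (7.5,34.5)→(3,29)  cross = 7.5·29 − 3·34.5 = 114.0000; (r_i+r_j)·cross = 10.5·114.0000 = 1197.0000
edge 6: (3,29)→(1.5,3.5)  cross = 3·3.5 − 1.5·29 = -33.0000; (r_i+r_j)·cross = 4.5·-33.0000 = -148.5000
Σcross = 980.2500 → A = |Σcross|/2 = 490.1250 mm²
Σ(r_i+r_j)·cross = 28630.0000 → first moment M = |Σ|/6 = 4771.6667
R_c = M/A = 4771.6667/490.1250 = 9.7356 mm
θ = 247° = 4.310963 rad
V = θ·R_c·A = 4.310963·9.7356·490.1250 = 20570.480 mm³

Volume = 20570.480 mm³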